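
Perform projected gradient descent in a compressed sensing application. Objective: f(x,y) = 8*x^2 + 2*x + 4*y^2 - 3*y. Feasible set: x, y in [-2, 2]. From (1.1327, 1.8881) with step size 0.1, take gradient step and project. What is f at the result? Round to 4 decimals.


Step 1: Compute gradient at (1.1327, 1.8881).
grad_x = 2*8*1.1327 + 2 = 20.1232
grad_y = 2*4*1.8881 - 3 = 12.1048
Step 2: Gradient step.
x_raw = 1.1327 - 0.1*20.1232 = -0.8796
y_raw = 1.8881 - 0.1*12.1048 = 0.6776
Step 3: Project onto [-2, 2].
x_proj = clip(-0.8796) = -0.8796
y_proj = clip(0.6776) = 0.6776
Step 4: Evaluate f.
f(-0.8796, 0.6776) = 4.2344


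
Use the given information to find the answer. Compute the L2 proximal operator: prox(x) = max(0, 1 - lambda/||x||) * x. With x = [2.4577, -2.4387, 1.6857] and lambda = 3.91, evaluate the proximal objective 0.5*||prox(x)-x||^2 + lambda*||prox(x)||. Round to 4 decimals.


Step 1: Compute ||x||.
||x|| = 3.8509
Step 2: Compute scaling factor.
scale = max(0, 1 - 3.91/3.8509) = 0.0
Step 3: prox(x) = [0.0, -0.0, 0.0]
||prox(x)|| = 0.0
Step 4: Proximal objective.
0.5*||prox-x||^2 = 7.4146
lambda*||prox|| = 0.0
Total = 7.4146


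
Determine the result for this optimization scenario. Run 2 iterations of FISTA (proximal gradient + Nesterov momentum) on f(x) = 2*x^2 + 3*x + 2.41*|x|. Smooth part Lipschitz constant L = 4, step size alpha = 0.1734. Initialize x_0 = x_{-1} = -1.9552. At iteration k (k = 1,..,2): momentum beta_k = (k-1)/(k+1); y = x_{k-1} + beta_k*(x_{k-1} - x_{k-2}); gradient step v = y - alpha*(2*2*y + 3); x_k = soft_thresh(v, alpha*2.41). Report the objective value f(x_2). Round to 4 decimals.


FISTA on f(x) = 2*x^2 + 3*x + 2.41*|x|
L = 4, alpha = 0.1734
Iteration 1: beta = 0.0, y = -1.9552 + 0.0*(-1.9552 + 1.9552) = -1.9552
  grad(y) = -4.8208, v = y - alpha*grad = -1.1193
  prox(v) = soft_thresh(-1.1193, 0.4179) = -0.7014
Iteration 2: beta = 0.3333, y = -0.7014 + 0.3333*(-0.7014 + 1.9552) = -0.2834
  grad(y) = 1.8662, v = y - alpha*grad = -0.607
  prox(v) = soft_thresh(-0.607, 0.4179) = -0.1892
f(x_2) = 2*(-0.1892)^2 + 3*(-0.1892) + 2.41*|-0.1892| = -0.04


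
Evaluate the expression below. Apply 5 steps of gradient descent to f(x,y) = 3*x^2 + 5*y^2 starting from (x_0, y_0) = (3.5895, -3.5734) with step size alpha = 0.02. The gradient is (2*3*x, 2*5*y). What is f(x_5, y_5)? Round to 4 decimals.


Gradient descent on f(x,y) = 3*x^2 + 5*y^2.
Starting point: (3.5895, -3.5734), alpha = 0.02
Step 1: grad_x = 2*3*3.5895 = 21.537, grad_y = 2*5*-3.5734 = -35.734
  x_1 = 3.5895 - 0.02*21.537 = 3.1588
  y_1 = -3.5734 - 0.02*-35.734 = -2.8587
Step 2: grad_x = 2*3*3.1588 = 18.9526, grad_y = 2*5*-2.8587 = -28.5872
  x_2 = 3.1588 - 0.02*18.9526 = 2.7797
  y_2 = -2.8587 - 0.02*-28.5872 = -2.287
Step 3: grad_x = 2*3*2.7797 = 16.6783, grad_y = 2*5*-2.287 = -22.8698
  x_3 = 2.7797 - 0.02*16.6783 = 2.4461
  y_3 = -2.287 - 0.02*-22.8698 = -1.8296
Step 4: grad_x = 2*3*2.4461 = 14.6769, grad_y = 2*5*-1.8296 = -18.2958
  x_4 = 2.4461 - 0.02*14.6769 = 2.1526
  y_4 = -1.8296 - 0.02*-18.2958 = -1.4637
Step 5: grad_x = 2*3*2.1526 = 12.9156, grad_y = 2*5*-1.4637 = -14.6366
  x_5 = 2.1526 - 0.02*12.9156 = 1.8943
  y_5 = -1.4637 - 0.02*-14.6366 = -1.1709
f(1.8943, -1.1709) = 3*1.8943^2 + 5*(-1.1709)^2 = 17.6205


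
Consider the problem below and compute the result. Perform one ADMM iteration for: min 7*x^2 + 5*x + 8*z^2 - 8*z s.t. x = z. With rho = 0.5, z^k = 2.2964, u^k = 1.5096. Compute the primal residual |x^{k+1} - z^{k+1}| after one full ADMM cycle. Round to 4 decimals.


ADMM iteration with rho = 0.5, z^k = 2.2964, u^k = 1.5096
Step 1: x-update.
Minimize 7*x^2 + 5*x + (0.5/2)*(x - 2.2964 + 1.5096)^2
FOC: (2*7 + 0.5)*x = -5 + 0.5*(2.2964 - 1.5096)
x^{k+1} = -0.3177
Step 2: z-update.
Minimize 8*z^2 - 8*z + (0.5/2)*(-0.3177 - z + 1.5096)^2
FOC: (2*8 + 0.5)*z = 8 + 0.5*(-0.3177 + 1.5096)
z^{k+1} = 0.521
Step 3: u-update.
u^{k+1} = 1.5096 - 0.3177 - 0.521 = 0.6709
Step 4: Primal residual = |-0.3177 - 0.521| = 0.8387


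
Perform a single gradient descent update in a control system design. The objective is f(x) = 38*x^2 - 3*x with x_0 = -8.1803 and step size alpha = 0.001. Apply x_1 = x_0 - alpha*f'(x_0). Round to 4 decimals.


We compute the gradient at x_0 and apply the update.
f'(x) = 76*x - 3
f'(-8.1803) = 76*-8.1803 - 3 = -624.7028
x_1 = -8.1803 - 0.001*-624.7028 = -7.5556


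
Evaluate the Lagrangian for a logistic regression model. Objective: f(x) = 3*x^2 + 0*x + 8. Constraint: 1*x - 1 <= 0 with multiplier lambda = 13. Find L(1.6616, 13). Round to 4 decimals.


Step 1: Evaluate f(x).
f(1.6616) = 3*1.6616^2 + 0*1.6616 + 8 = 16.2827
Step 2: Evaluate g(x).
g(1.6616) = 1*1.6616 - 1 = 0.6616
Step 3: Compute Lagrangian.
L = 16.2827 + 13*0.6616 = 24.8835


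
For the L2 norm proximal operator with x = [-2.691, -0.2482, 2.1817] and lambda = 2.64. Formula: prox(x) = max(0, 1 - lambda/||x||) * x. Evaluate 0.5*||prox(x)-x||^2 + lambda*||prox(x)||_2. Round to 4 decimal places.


Step 1: Compute ||x||.
||x|| = 3.4732
Step 2: Compute scaling factor.
scale = max(0, 1 - 2.64/3.4732) = 0.2399
Step 3: prox(x) = [-0.6455, -0.0595, 0.5234]
||prox(x)|| = 0.8332
Step 4: Proximal objective.
0.5*||prox-x||^2 = 3.4848
lambda*||prox|| = 2.1996
Total = 5.6844


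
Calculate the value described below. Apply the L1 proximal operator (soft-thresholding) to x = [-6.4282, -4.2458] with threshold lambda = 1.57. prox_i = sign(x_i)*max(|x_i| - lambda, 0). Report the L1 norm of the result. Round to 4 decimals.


Soft-thresholding with lambda = 1.57:
prox(-6.4282) = sign(-6.4282)*max(|-6.4282| - 1.57, 0) = -4.8582
prox(-4.2458) = sign(-4.2458)*max(|-4.2458| - 1.57, 0) = -2.6758
prox(x) = [-4.8582, -2.6758]
||prox(x)||_1 = 4.8582 + 2.6758 = 7.534


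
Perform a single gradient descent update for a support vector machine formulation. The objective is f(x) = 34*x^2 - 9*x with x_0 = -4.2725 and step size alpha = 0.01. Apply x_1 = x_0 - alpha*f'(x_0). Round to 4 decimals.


We compute the gradient at x_0 and apply the update.
f'(x) = 68*x - 9
f'(-4.2725) = 68*-4.2725 - 9 = -299.53
x_1 = -4.2725 - 0.01*-299.53 = -1.2772


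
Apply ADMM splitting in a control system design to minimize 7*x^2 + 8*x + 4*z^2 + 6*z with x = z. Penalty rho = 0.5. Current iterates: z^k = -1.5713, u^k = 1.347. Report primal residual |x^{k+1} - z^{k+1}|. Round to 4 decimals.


ADMM iteration with rho = 0.5, z^k = -1.5713, u^k = 1.347
Step 1: x-update.
Minimize 7*x^2 + 8*x + (0.5/2)*(x + 1.5713 + 1.347)^2
FOC: (2*7 + 0.5)*x = -8 + 0.5*(-1.5713 - 1.347)
x^{k+1} = -0.6524
Step 2: z-update.
Minimize 4*z^2 + 6*z + (0.5/2)*(-0.6524 - z + 1.347)^2
FOC: (2*4 + 0.5)*z = -6 + 0.5*(-0.6524 + 1.347)
z^{k+1} = -0.665
Step 3: u-update.
u^{k+1} = 1.347 - 0.6524 + 0.665 = 1.3597
Step 4: Primal residual = |-0.6524 + 0.665| = 0.0127


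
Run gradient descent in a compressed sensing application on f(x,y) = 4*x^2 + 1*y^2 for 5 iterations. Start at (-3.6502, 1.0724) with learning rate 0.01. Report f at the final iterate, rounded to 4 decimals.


Gradient descent on f(x,y) = 4*x^2 + 1*y^2.
Starting point: (-3.6502, 1.0724), alpha = 0.01
Step 1: grad_x = 2*4*-3.6502 = -29.2016, grad_y = 2*1*1.0724 = 2.1448
  x_1 = -3.6502 - 0.01*-29.2016 = -3.3582
  y_1 = 1.0724 - 0.01*2.1448 = 1.051
Step 2: grad_x = 2*4*-3.3582 = -26.8655, grad_y = 2*1*1.051 = 2.1019
  x_2 = -3.3582 - 0.01*-26.8655 = -3.0895
  y_2 = 1.051 - 0.01*2.1019 = 1.0299
Step 3: grad_x = 2*4*-3.0895 = -24.7162, grad_y = 2*1*1.0299 = 2.0599
  x_3 = -3.0895 - 0.01*-24.7162 = -2.8424
  y_3 = 1.0299 - 0.01*2.0599 = 1.0093
Step 4: grad_x = 2*4*-2.8424 = -22.7389, grad_y = 2*1*1.0093 = 2.0187
  x_4 = -2.8424 - 0.01*-22.7389 = -2.615
  y_4 = 1.0093 - 0.01*2.0187 = 0.9891
Step 5: grad_x = 2*4*-2.615 = -20.9198, grad_y = 2*1*0.9891 = 1.9783
  x_5 = -2.615 - 0.01*-20.9198 = -2.4058
  y_5 = 0.9891 - 0.01*1.9783 = 0.9694
f(-2.4058, 0.9694) = 4*(-2.4058)^2 + 1*0.9694^2 = 24.0908


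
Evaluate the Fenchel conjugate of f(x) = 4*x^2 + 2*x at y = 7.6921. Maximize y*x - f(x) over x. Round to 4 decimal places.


f*(y) = sup_x {y*x - a*x^2 - b*x} = sup_x {(y-b)*x - a*x^2}
FOC: (y - b) - 2a*x = 0 => x* = (y - b)/(2a)
x* = (7.6921 - 2)/(2*4) = 0.7115
f*(7.6921) = (y-b)^2/(4a) = (7.6921 - 2)^2/(4*4)
= 32.4/16 = 2.025


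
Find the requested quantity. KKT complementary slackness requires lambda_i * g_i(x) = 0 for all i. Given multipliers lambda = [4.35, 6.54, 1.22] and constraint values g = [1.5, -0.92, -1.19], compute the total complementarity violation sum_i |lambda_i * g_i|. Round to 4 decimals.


KKT complementary slackness check:
lambda_1 * g_1 = 4.35 * 1.5 = 6.525
lambda_2 * g_2 = 6.54 * -0.92 = -6.0168
lambda_3 * g_3 = 1.22 * -1.19 = -1.4518
Total violation = 6.525 + 6.0168 + 1.4518 = 13.9936


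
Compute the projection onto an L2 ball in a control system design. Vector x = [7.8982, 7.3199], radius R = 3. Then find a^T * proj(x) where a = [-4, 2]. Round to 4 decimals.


Step 1: Compute ||x|| (intermediates to 6 decimals).
||x|| = sqrt(7.8982^2 + 7.3199^2) = 10.768589
Step 2: Project.
Since ||x|| > R, scale = R/||x|| = 3/10.768589 = 0.278588, proj(x) = scale * x
proj(x) = [2.200344, 2.039236]
Step 3: Dot product.
a^T * proj(x) = -4*2.200344 + 2*2.039236 = -4.7229


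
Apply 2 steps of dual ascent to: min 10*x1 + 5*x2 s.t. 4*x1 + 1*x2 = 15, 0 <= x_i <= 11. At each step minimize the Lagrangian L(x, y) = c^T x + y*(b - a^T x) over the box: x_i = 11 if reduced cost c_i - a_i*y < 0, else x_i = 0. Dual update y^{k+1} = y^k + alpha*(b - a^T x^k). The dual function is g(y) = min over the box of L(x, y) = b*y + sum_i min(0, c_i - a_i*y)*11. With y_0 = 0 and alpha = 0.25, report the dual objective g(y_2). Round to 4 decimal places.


Dual ascent for LP: min 10*x1 + 5*x2, 4*x1 + 1*x2 = 15, 0 <= x_i <= 11
Step 1: y^k = 0.0, reduced costs: (10.0, 5.0)
  x^k = (0.0, 0.0), subgradient = b - a^T x = 15.0
  y^{k+1} = 0.0 + 0.25*15.0 = 3.75
Step 2: y^k = 3.75, reduced costs: (-5.0, 1.25)
  x^k = (11.0, 0.0), subgradient = b - a^T x = -29.0
  y^{k+1} = 3.75 + 0.25*-29.0 = -3.5
Dual objective at y_2 = -3.5: reduced costs (24.0, 8.5), box minimizer x = (0.0, 0.0)
g(y_2) = b*y + (c1 - a1*y)*x1 + (c2 - a2*y)*x2 = 15*(-3.5) + 24.0*0.0 + 8.5*0.0 = -52.5 + 0.0 + 0.0 = -52.5


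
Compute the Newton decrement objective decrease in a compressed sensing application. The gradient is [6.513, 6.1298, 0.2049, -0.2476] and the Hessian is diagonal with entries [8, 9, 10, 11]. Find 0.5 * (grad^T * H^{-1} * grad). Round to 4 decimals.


Step 1: H is diagonal, so H^(-1) * g = [0.8141, 0.6811, 0.0205, -0.0225].
Step 2: g^T H^(-1) g = sum_i g_i^2 / H_ii
  = (6.513)^2/8 + (6.1298)^2/9 + (0.2049)^2/10 + (-0.2476)^2/11
  = 5.3024 + 4.1749 + 0.0042 + 0.0056 = 9.4871
Step 3: Objective decrease = 0.5 * g^T H^(-1) g = 4.7436


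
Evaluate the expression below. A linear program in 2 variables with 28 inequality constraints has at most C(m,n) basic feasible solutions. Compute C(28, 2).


Each vertex corresponds to some choice of n active constraints out of m, so the number of vertices is at most C(m, n) = m! / (n!(m-n)!).
m = 28, n = 2
Numerator: 28 * 27
Denominator: 2! = 2
C(28, 2) = 378


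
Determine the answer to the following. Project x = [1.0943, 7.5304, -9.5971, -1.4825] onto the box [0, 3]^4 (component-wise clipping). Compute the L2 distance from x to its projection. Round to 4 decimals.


Project each component onto [0, 3].
clip(1.0943) = 1.0943, clip(7.5304) = 3.0, clip(-9.5971) = 0.0, clip(-1.4825) = 0.0
Projection = [1.0943, 3.0, 0.0, 0.0]
Squared diffs: [0.0, 20.5245, 92.1043, 2.1978]
Distance = sqrt(114.8266) = 10.7157


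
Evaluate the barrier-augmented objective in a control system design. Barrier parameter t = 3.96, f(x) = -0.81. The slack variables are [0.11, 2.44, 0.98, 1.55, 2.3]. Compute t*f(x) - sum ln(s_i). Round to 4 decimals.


Step 1: Compute log-barrier.
ln values: [-2.2073, 0.892, -0.0202, 0.4383, 0.8329]
phi = -(-2.2073 + 0.892 - 0.0202 + 0.4383 + 0.8329) = 0.0643
Step 2: Compute augmented objective.
t*f(x) = 3.96*-0.81 = -3.2076
Total = -3.2076 + 0.0643 = -3.1433


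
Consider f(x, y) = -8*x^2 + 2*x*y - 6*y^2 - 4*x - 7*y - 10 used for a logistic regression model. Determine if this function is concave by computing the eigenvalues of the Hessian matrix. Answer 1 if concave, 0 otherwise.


The Hessian of f(x,y) = -8*x^2 + 2*x*y - 6*y^2 - 4*x - 7*y - 10 is:
H = [[-16, 2], [2, -12]]
Trace = -16 - 12 = -28
Determinant = -16*-12 - (2)^2 = 188
Discriminant = (-28)^2 - 4*188 = 32.0
Eigenvalues: lambda_1 = -16.8284, lambda_2 = -11.1716
The function is concave.

1


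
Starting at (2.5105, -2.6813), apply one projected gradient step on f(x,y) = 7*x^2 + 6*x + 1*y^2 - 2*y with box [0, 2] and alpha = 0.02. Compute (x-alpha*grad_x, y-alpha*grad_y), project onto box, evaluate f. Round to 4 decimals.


Step 1: Compute gradient at (2.5105, -2.6813).
grad_x = 2*7*2.5105 + 6 = 41.147
grad_y = 2*1*-2.6813 - 2 = -7.3626
Step 2: Gradient step.
x_raw = 2.5105 - 0.02*41.147 = 1.6876
y_raw = -2.6813 - 0.02*-7.3626 = -2.534
Step 3: Project onto [0, 2].
x_proj = clip(1.6876) = 1.6876
y_proj = clip(-2.534) = 0.0
Step 4: Evaluate f.
f(1.6876, 0.0) = 30.0604


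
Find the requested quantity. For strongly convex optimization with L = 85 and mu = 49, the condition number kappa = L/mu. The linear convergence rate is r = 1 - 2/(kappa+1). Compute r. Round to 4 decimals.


Step 1: Compute the condition number.
kappa = L/mu = 85/49 = 1.7347
Step 2: Compute the convergence rate.
r = 1 - 2/(kappa + 1) = 1 - 2*mu/(L + mu) = (L - mu)/(L + mu) = 36/134 = 0.2687


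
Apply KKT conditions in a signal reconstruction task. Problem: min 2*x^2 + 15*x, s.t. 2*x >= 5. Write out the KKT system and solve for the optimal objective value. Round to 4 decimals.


Step 1: Try lambda = 0 (constraint inactive).
x_unc = -15/(2*2) = -3.75
Check: 2*-3.75 = -7.5 < 5 -- violated!
Step 2: Constraint must be active: 2*x = 5
x* = 5/2 = 2.5
lambda = (2*2*2.5 + 15)/2 = 12.5
Step 3: Compute optimal value.
f(x*) = 2*2.5^2 + 15*2.5 = 50.0


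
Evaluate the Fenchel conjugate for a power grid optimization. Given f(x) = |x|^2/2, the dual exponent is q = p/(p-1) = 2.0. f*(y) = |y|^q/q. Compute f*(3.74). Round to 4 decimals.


The conjugate exponent q satisfies 1/p + 1/q = 1.
p = 2, so q = 2/(2 - 1) = 2.0
|y|^q = 3.74^2.0 = 13.9876
f*(3.74) = 13.9876 / 2.0 = 6.9938


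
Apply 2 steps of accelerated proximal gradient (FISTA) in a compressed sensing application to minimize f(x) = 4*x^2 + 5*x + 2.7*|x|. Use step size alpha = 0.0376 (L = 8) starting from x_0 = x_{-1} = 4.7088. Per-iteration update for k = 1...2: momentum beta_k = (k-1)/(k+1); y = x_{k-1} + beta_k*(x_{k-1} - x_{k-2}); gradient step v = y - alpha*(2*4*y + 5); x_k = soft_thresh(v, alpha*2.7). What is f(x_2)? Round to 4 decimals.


FISTA on f(x) = 4*x^2 + 5*x + 2.7*|x|
L = 8, alpha = 0.0376
Iteration 1: beta = 0.0, y = 4.7088 + 0.0*(4.7088 - 4.7088) = 4.7088
  grad(y) = 42.6704, v = y - alpha*grad = 3.1044
  prox(v) = soft_thresh(3.1044, 0.1015) = 3.0029
Iteration 2: beta = 0.3333, y = 3.0029 + 0.3333*(3.0029 - 4.7088) = 2.4342
  grad(y) = 24.4738, v = y - alpha*grad = 1.514
  prox(v) = soft_thresh(1.514, 0.1015) = 1.4125
f(x_2) = 4*1.4125^2 + 5*1.4125 + 2.7*|1.4125| = 18.8568


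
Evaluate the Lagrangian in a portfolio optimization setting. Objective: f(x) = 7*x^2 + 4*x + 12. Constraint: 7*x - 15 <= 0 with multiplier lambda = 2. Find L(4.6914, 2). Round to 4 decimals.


Step 1: Evaluate f(x).
f(4.6914) = 7*4.6914^2 + 4*4.6914 + 12 = 184.8302
Step 2: Evaluate g(x).
g(4.6914) = 7*4.6914 - 15 = 17.8398
Step 3: Compute Lagrangian.
L = 184.8302 + 2*17.8398 = 220.5098


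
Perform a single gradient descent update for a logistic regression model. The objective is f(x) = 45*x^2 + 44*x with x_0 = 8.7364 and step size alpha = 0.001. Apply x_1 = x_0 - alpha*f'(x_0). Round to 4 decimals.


We compute the gradient at x_0 and apply the update.
f'(x) = 90*x + 44
f'(8.7364) = 90*8.7364 + 44 = 830.276
x_1 = 8.7364 - 0.001*830.276 = 7.9061


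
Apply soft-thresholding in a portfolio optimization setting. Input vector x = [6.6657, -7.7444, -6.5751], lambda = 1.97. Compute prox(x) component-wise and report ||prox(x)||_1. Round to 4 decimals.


Soft-thresholding with lambda = 1.97:
prox(6.6657) = sign(6.6657)*max(|6.6657| - 1.97, 0) = 4.6957
prox(-7.7444) = sign(-7.7444)*max(|-7.7444| - 1.97, 0) = -5.7744
prox(-6.5751) = sign(-6.5751)*max(|-6.5751| - 1.97, 0) = -4.6051
prox(x) = [4.6957, -5.7744, -4.6051]
||prox(x)||_1 = 4.6957 + 5.7744 + 4.6051 = 15.0752


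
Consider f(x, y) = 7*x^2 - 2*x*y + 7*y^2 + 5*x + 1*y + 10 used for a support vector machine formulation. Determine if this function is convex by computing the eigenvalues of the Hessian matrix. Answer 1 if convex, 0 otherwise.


The Hessian of f(x,y) = 7*x^2 - 2*x*y + 7*y^2 + 5*x + 1*y + 10 is:
H = [[14, -2], [-2, 14]]
Trace = 14 + 14 = 28
Determinant = 14*14 - (-2)^2 = 192
Discriminant = (28)^2 - 4*192 = 16.0
Eigenvalues: lambda_1 = 12.0, lambda_2 = 16.0
The function is convex.

1


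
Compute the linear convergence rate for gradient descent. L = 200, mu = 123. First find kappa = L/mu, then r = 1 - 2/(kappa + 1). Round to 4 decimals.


Step 1: Compute the condition number.
kappa = L/mu = 200/123 = 1.626
Step 2: Compute the convergence rate.
r = 1 - 2/(kappa + 1) = 1 - 2*mu/(L + mu) = (L - mu)/(L + mu) = 77/323 = 0.2384


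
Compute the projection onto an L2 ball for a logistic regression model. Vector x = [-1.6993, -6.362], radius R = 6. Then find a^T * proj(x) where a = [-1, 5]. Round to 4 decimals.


Step 1: Compute ||x|| (intermediates to 6 decimals).
||x|| = sqrt((-1.6993)^2 + (-6.362)^2) = 6.585033
Step 2: Project.
Since ||x|| > R, scale = R/||x|| = 6/6.585033 = 0.911157, proj(x) = scale * x
proj(x) = [-1.548329, -5.796781]
Step 3: Dot product.
a^T * proj(x) = -1*(-1.548329) + 5*(-5.796781) = -27.4356


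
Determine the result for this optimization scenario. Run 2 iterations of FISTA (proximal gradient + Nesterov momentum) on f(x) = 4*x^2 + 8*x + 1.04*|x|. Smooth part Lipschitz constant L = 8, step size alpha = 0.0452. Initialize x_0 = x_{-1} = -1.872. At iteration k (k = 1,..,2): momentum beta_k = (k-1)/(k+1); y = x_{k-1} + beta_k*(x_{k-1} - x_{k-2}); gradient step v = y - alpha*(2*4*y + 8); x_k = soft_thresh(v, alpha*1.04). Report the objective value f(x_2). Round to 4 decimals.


FISTA on f(x) = 4*x^2 + 8*x + 1.04*|x|
L = 8, alpha = 0.0452
Iteration 1: beta = 0.0, y = -1.872 + 0.0*(-1.872 + 1.872) = -1.872
  grad(y) = -6.976, v = y - alpha*grad = -1.5567
  prox(v) = soft_thresh(-1.5567, 0.047) = -1.5097
Iteration 2: beta = 0.3333, y = -1.5097 + 0.3333*(-1.5097 + 1.872) = -1.3889
  grad(y) = -3.1112, v = y - alpha*grad = -1.2483
  prox(v) = soft_thresh(-1.2483, 0.047) = -1.2013
f(x_2) = 4*(-1.2013)^2 + 8*(-1.2013) + 1.04*|-1.2013| = -2.5886


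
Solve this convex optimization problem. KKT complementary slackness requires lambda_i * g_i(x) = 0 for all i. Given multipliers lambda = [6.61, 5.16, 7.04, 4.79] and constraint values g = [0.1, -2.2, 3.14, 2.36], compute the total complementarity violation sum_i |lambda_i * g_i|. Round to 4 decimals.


KKT complementary slackness check:
lambda_1 * g_1 = 6.61 * 0.1 = 0.661
lambda_2 * g_2 = 5.16 * -2.2 = -11.352
lambda_3 * g_3 = 7.04 * 3.14 = 22.1056
lambda_4 * g_4 = 4.79 * 2.36 = 11.3044
Total violation = 0.661 + 11.352 + 22.1056 + 11.3044 = 45.423


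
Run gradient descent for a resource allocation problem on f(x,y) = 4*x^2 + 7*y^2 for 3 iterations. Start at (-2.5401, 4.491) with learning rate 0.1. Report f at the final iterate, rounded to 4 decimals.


Gradient descent on f(x,y) = 4*x^2 + 7*y^2.
Starting point: (-2.5401, 4.491), alpha = 0.1
Step 1: grad_x = 2*4*-2.5401 = -20.3208, grad_y = 2*7*4.491 = 62.874
  x_1 = -2.5401 - 0.1*-20.3208 = -0.508
  y_1 = 4.491 - 0.1*62.874 = -1.7964
Step 2: grad_x = 2*4*-0.508 = -4.0642, grad_y = 2*7*-1.7964 = -25.1496
  x_2 = -0.508 - 0.1*-4.0642 = -0.1016
  y_2 = -1.7964 - 0.1*-25.1496 = 0.7186
Step 3: grad_x = 2*4*-0.1016 = -0.8128, grad_y = 2*7*0.7186 = 10.0598
  x_3 = -0.1016 - 0.1*-0.8128 = -0.0203
  y_3 = 0.7186 - 0.1*10.0598 = -0.2874
f(-0.0203, -0.2874) = 4*(-0.0203)^2 + 7*(-0.2874)^2 = 0.5799


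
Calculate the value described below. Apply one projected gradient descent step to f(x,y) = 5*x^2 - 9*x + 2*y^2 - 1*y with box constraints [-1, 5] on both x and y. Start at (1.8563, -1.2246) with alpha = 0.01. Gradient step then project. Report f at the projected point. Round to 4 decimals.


Step 1: Compute gradient at (1.8563, -1.2246).
grad_x = 2*5*1.8563 - 9 = 9.563
grad_y = 2*2*-1.2246 - 1 = -5.8984
Step 2: Gradient step.
x_raw = 1.8563 - 0.01*9.563 = 1.7607
y_raw = -1.2246 - 0.01*-5.8984 = -1.1656
Step 3: Project onto [-1, 5].
x_proj = clip(1.7607) = 1.7607
y_proj = clip(-1.1656) = -1.0
Step 4: Evaluate f.
f(1.7607, -1.0) = 2.6538


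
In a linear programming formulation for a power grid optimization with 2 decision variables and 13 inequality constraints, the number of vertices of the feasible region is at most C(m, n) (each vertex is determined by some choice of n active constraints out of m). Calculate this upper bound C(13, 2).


Each vertex corresponds to some choice of n active constraints out of m, so the number of vertices is at most C(m, n) = m! / (n!(m-n)!).
m = 13, n = 2
Numerator: 13 * 12
Denominator: 2! = 2
C(13, 2) = 78


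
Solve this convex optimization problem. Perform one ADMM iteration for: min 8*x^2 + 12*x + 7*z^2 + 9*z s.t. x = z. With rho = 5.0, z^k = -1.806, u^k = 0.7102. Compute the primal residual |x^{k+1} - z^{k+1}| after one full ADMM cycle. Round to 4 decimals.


ADMM iteration with rho = 5.0, z^k = -1.806, u^k = 0.7102
Step 1: x-update.
Minimize 8*x^2 + 12*x + (5.0/2)*(x + 1.806 + 0.7102)^2
FOC: (2*8 + 5.0)*x = -12 + 5.0*(-1.806 - 0.7102)
x^{k+1} = -1.1705
Step 2: z-update.
Minimize 7*z^2 + 9*z + (5.0/2)*(-1.1705 - z + 0.7102)^2
FOC: (2*7 + 5.0)*z = -9 + 5.0*(-1.1705 + 0.7102)
z^{k+1} = -0.5948
Step 3: u-update.
u^{k+1} = 0.7102 - 1.1705 + 0.5948 = 0.1345
Step 4: Primal residual = |-1.1705 + 0.5948| = 0.5757


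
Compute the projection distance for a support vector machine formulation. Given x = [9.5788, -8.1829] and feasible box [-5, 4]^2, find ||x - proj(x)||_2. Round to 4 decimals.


Project each component onto [-5, 4].
clip(9.5788) = 4.0, clip(-8.1829) = -5.0
Projection = [4.0, -5.0]
Squared diffs: [31.123, 10.1309]
Distance = sqrt(41.2539) = 6.4229


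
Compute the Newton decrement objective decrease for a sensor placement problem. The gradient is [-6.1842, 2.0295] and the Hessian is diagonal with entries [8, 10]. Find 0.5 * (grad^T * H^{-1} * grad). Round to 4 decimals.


Step 1: H is diagonal, so H^(-1) * g = [-0.773, 0.203].
Step 2: g^T H^(-1) g = sum_i g_i^2 / H_ii
  = (-6.1842)^2/8 + (2.0295)^2/10
  = 4.7805 + 0.4119 = 5.1924
Step 3: Objective decrease = 0.5 * g^T H^(-1) g = 2.5962


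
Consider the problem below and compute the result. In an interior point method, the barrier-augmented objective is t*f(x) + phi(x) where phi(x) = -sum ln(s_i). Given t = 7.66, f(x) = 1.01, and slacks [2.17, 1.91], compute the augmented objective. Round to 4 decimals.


Step 1: Compute log-barrier.
ln values: [0.7747, 0.6471]
phi = -(0.7747 + 0.6471) = -1.4218
Step 2: Compute augmented objective.
t*f(x) = 7.66*1.01 = 7.7366
Total = 7.7366 - 1.4218 = 6.3148


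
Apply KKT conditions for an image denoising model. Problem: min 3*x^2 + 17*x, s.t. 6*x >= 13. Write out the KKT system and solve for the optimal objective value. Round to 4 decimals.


Step 1: Try lambda = 0 (constraint inactive).
x_unc = -17/(2*3) = -2.8333
Check: 6*-2.8333 = -16.9998 < 13 -- violated!
Step 2: Constraint must be active: 6*x = 13
x* = 13/6 = 2.1667 (rounded; the exact value 13/6 is used below)
lambda = (2*3*(13/6) + 17)/6 = 5.0
Step 3: Compute optimal value.
f(x*) = 3*(13/6)^2 + 17*(13/6) = 50.9167


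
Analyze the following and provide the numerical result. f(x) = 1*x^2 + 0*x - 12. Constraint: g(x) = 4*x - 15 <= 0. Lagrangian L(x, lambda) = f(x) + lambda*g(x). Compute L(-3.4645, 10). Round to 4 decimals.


Step 1: Evaluate f(x).
f(-3.4645) = 1*(-3.4645)^2 + 0*(-3.4645) - 12 = 0.0028
Step 2: Evaluate g(x).
g(-3.4645) = 4*-3.4645 - 15 = -28.858
Step 3: Compute Lagrangian.
L = 0.0028 + 10*-28.858 = -288.5772


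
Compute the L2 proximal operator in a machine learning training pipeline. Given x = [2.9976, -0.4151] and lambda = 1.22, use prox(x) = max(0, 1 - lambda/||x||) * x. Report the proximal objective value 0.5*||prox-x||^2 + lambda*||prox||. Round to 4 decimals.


Step 1: Compute ||x||.
||x|| = 3.0262
Step 2: Compute scaling factor.
scale = max(0, 1 - 1.22/3.0262) = 0.5969
Step 3: prox(x) = [1.7891, -0.2478]
||prox(x)|| = 1.8062
Step 4: Proximal objective.
0.5*||prox-x||^2 = 0.7442
lambda*||prox|| = 2.2036
Total = 2.9478


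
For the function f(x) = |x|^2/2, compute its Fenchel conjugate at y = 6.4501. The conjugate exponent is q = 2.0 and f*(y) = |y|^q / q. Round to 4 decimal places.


The conjugate exponent q satisfies 1/p + 1/q = 1.
p = 2, so q = 2/(2 - 1) = 2.0
|y|^q = 6.4501^2.0 = 41.6038
f*(6.4501) = 41.6038 / 2.0 = 20.8019


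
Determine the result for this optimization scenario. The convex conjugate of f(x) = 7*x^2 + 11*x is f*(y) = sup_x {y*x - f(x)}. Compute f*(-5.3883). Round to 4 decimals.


f*(y) = sup_x {y*x - a*x^2 - b*x} = sup_x {(y-b)*x - a*x^2}
FOC: (y - b) - 2a*x = 0 => x* = (y - b)/(2a)
x* = (-5.3883 - 11)/(2*7) = -1.1706
f*(-5.3883) = (y-b)^2/(4a) = (-5.3883 - 11)^2/(4*7)
= 268.5764/28 = 9.592


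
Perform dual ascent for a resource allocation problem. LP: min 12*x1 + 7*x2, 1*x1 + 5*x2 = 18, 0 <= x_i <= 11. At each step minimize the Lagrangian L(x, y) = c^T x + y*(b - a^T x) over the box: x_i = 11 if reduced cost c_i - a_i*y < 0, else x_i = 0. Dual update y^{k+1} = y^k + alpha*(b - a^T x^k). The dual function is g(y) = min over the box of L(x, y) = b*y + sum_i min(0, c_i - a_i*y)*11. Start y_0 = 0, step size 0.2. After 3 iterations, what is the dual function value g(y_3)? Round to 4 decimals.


Dual ascent for LP: min 12*x1 + 7*x2, 1*x1 + 5*x2 = 18, 0 <= x_i <= 11
Step 1: y^k = 0.0, reduced costs: (12.0, 7.0)
  x^k = (0.0, 0.0), subgradient = b - a^T x = 18.0
  y^{k+1} = 0.0 + 0.2*18.0 = 3.6
Step 2: y^k = 3.6, reduced costs: (8.4, -11.0)
  x^k = (0.0, 11.0), subgradient = b - a^T x = -37.0
  y^{k+1} = 3.6 + 0.2*-37.0 = -3.8
Step 3: y^k = -3.8, reduced costs: (15.8, 26.0)
  x^k = (0.0, 0.0), subgradient = b - a^T x = 18.0
  y^{k+1} = -3.8 + 0.2*18.0 = -0.2
Dual objective at y_3 = -0.2: reduced costs (12.2, 8.0), box minimizer x = (0.0, 0.0)
g(y_3) = b*y + (c1 - a1*y)*x1 + (c2 - a2*y)*x2 = 18*(-0.2) + 12.2*0.0 + 8.0*0.0 = -3.6 + 0.0 + 0.0 = -3.6


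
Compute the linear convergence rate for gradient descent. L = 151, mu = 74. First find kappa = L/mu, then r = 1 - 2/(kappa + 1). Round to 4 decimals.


Step 1: Compute the condition number.
kappa = L/mu = 151/74 = 2.0405
Step 2: Compute the convergence rate.
r = 1 - 2/(kappa + 1) = 1 - 2*mu/(L + mu) = (L - mu)/(L + mu) = 77/225 = 0.3422


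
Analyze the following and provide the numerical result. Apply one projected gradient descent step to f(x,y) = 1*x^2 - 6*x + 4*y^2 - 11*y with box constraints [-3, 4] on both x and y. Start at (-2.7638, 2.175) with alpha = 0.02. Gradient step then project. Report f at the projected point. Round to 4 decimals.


Step 1: Compute gradient at (-2.7638, 2.175).
grad_x = 2*1*-2.7638 - 6 = -11.5276
grad_y = 2*4*2.175 - 11 = 6.4
Step 2: Gradient step.
x_raw = -2.7638 - 0.02*-11.5276 = -2.5332
y_raw = 2.175 - 0.02*6.4 = 2.047
Step 3: Project onto [-3, 4].
x_proj = clip(-2.5332) = -2.5332
y_proj = clip(2.047) = 2.047
Step 4: Evaluate f.
f(-2.5332, 2.047) = 15.8607


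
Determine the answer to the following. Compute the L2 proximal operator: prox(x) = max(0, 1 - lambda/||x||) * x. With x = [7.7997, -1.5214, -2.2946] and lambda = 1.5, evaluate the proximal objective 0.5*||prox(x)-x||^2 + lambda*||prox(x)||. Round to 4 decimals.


Step 1: Compute ||x||.
||x|| = 8.2713
Step 2: Compute scaling factor.
scale = max(0, 1 - 1.5/8.2713) = 0.8187
Step 3: prox(x) = [6.3852, -1.2455, -1.8785]
||prox(x)|| = 6.7713
Step 4: Proximal objective.
0.5*||prox-x||^2 = 1.125
lambda*||prox|| = 10.157
Total = 11.282


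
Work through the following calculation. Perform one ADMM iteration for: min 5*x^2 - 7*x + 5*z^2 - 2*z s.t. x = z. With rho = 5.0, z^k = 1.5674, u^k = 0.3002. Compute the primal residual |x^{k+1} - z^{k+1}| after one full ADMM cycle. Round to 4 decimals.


ADMM iteration with rho = 5.0, z^k = 1.5674, u^k = 0.3002
Step 1: x-update.
Minimize 5*x^2 - 7*x + (5.0/2)*(x - 1.5674 + 0.3002)^2
FOC: (2*5 + 5.0)*x = 7 + 5.0*(1.5674 - 0.3002)
x^{k+1} = 0.8891
Step 2: z-update.
Minimize 5*z^2 - 2*z + (5.0/2)*(0.8891 - z + 0.3002)^2
FOC: (2*5 + 5.0)*z = 2 + 5.0*(0.8891 + 0.3002)
z^{k+1} = 0.5298
Step 3: u-update.
u^{k+1} = 0.3002 + 0.8891 - 0.5298 = 0.6595
Step 4: Primal residual = |0.8891 - 0.5298| = 0.3593


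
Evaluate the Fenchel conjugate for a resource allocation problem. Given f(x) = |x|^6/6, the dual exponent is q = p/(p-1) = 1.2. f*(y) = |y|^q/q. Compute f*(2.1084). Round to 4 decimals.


The conjugate exponent q satisfies 1/p + 1/q = 1.
p = 6, so q = 6/(6 - 1) = 1.2
|y|^q = 2.1084^1.2 = 2.4476
f*(2.1084) = 2.4476 / 1.2 = 2.0397


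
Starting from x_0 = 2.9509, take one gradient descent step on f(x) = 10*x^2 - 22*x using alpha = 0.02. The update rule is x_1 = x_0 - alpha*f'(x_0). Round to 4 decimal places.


We compute the gradient at x_0 and apply the update.
f'(x) = 20*x - 22
f'(2.9509) = 20*2.9509 - 22 = 37.018
x_1 = 2.9509 - 0.02*37.018 = 2.2105


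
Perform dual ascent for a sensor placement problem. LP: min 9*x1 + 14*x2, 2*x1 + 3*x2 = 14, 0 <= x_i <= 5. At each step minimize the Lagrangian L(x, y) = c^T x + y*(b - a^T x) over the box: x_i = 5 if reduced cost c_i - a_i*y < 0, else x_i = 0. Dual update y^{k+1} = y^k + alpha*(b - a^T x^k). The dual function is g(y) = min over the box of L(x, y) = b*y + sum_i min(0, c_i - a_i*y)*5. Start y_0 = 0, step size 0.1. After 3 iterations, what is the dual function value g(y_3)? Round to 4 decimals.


Dual ascent for LP: min 9*x1 + 14*x2, 2*x1 + 3*x2 = 14, 0 <= x_i <= 5
Step 1: y^k = 0.0, reduced costs: (9.0, 14.0)
  x^k = (0.0, 0.0), subgradient = b - a^T x = 14.0
  y^{k+1} = 0.0 + 0.1*14.0 = 1.4
Step 2: y^k = 1.4, reduced costs: (6.2, 9.8)
  x^k = (0.0, 0.0), subgradient = b - a^T x = 14.0
  y^{k+1} = 1.4 + 0.1*14.0 = 2.8
Step 3: y^k = 2.8, reduced costs: (3.4, 5.6)
  x^k = (0.0, 0.0), subgradient = b - a^T x = 14.0
  y^{k+1} = 2.8 + 0.1*14.0 = 4.2
Dual objective at y_3 = 4.2: reduced costs (0.6, 1.4), box minimizer x = (0.0, 0.0)
g(y_3) = b*y + (c1 - a1*y)*x1 + (c2 - a2*y)*x2 = 14*4.2 + 0.6*0.0 + 1.4*0.0 = 58.8 + 0.0 + 0.0 = 58.8


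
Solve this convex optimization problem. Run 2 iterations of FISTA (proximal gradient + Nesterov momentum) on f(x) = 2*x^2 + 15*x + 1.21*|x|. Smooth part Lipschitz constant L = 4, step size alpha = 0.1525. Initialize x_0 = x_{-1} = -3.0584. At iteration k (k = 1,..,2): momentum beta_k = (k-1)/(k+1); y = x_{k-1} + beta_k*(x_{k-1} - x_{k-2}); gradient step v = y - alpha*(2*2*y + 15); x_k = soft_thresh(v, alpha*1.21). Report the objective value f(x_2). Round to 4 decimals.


FISTA on f(x) = 2*x^2 + 15*x + 1.21*|x|
L = 4, alpha = 0.1525
Iteration 1: beta = 0.0, y = -3.0584 + 0.0*(-3.0584 + 3.0584) = -3.0584
  grad(y) = 2.7664, v = y - alpha*grad = -3.4803
  prox(v) = soft_thresh(-3.4803, 0.1845) = -3.2958
Iteration 2: beta = 0.3333, y = -3.2958 + 0.3333*(-3.2958 + 3.0584) = -3.3749
  grad(y) = 1.5005, v = y - alpha*grad = -3.6037
  prox(v) = soft_thresh(-3.6037, 0.1845) = -3.4192
f(x_2) = 2*(-3.4192)^2 + 15*(-3.4192) + 1.21*|-3.4192| = -23.7689


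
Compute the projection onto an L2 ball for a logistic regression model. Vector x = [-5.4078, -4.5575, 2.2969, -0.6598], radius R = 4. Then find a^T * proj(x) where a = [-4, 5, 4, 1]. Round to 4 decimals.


Step 1: Compute ||x|| (intermediates to 6 decimals).
||x|| = sqrt((-5.4078)^2 + (-4.5575)^2 + 2.2969^2 + (-0.6598)^2) = 7.464998
Step 2: Project.
Since ||x|| > R, scale = R/||x|| = 4/7.464998 = 0.535834, proj(x) = scale * x
proj(x) = [-2.897683, -2.442063, 1.230757, -0.353543]
Step 3: Dot product.
a^T * proj(x) = -4*(-2.897683) + 5*(-2.442063) + 4*1.230757 + 1*(-0.353543) = 3.9499


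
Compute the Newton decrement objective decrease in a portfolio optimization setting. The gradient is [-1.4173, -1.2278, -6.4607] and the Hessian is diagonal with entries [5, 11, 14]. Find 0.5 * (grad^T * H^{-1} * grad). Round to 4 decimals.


Step 1: H is diagonal, so H^(-1) * g = [-0.2835, -0.1116, -0.4615].
Step 2: g^T H^(-1) g = sum_i g_i^2 / H_ii
  = (-1.4173)^2/5 + (-1.2278)^2/11 + (-6.4607)^2/14
  = 0.4017 + 0.137 + 2.9815 = 3.5203
Step 3: Objective decrease = 0.5 * g^T H^(-1) g = 1.7601


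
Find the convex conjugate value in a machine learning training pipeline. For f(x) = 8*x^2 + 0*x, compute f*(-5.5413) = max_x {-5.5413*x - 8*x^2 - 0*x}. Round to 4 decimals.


f*(y) = sup_x {y*x - a*x^2 - b*x} = sup_x {(y-b)*x - a*x^2}
FOC: (y - b) - 2a*x = 0 => x* = (y - b)/(2a)
x* = (-5.5413 - 0)/(2*8) = -0.3463
f*(-5.5413) = (y-b)^2/(4a) = (-5.5413 - 0)^2/(4*8)
= 30.706/32 = 0.9596


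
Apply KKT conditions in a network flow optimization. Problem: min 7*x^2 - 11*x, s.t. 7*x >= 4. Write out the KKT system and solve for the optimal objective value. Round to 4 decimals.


Step 1: Try lambda = 0 (constraint inactive).
Stationarity: 2*7*x - 11 = 0
x* = 11/(2*7) = 11/14 = 0.7857 (rounded; the exact value 11/14 is used below)
Check constraint: 7*0.7857 = 5.4999 >= 4 -- satisfied.
Step 2: Compute optimal value.
f(x*) = 7*(11/14)^2 - 11*(11/14) = -4.3214


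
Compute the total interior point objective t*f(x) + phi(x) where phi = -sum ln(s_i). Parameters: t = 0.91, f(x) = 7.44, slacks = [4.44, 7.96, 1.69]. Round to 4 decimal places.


Step 1: Compute log-barrier.
ln values: [1.4907, 2.0744, 0.5247]
phi = -(1.4907 + 2.0744 + 0.5247) = -4.0898
Step 2: Compute augmented objective.
t*f(x) = 0.91*7.44 = 6.7704
Total = 6.7704 - 4.0898 = 2.6806


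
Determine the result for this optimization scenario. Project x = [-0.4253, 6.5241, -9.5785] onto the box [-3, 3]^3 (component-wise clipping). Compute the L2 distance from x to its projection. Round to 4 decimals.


Project each component onto [-3, 3].
clip(-0.4253) = -0.4253, clip(6.5241) = 3.0, clip(-9.5785) = -3.0
Projection = [-0.4253, 3.0, -3.0]
Squared diffs: [0.0, 12.4193, 43.2767]
Distance = sqrt(55.696) = 7.463


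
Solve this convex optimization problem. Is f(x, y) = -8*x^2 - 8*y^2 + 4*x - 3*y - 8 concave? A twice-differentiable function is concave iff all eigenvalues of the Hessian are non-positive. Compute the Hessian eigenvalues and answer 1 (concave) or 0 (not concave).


The Hessian of f(x,y) = -8*x^2 - 8*y^2 + 4*x - 3*y - 8 is:
H = [[-16, 0], [0, -16]]
Trace = -16 - 16 = -32
Determinant = -16*-16 - (0)^2 = 256
Discriminant = (-32)^2 - 4*256 = 0.0
Eigenvalues: lambda_1 = -16.0, lambda_2 = -16.0
The function is concave.

1


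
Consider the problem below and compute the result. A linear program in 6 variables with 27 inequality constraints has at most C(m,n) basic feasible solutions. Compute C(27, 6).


Each vertex corresponds to some choice of n active constraints out of m, so the number of vertices is at most C(m, n) = m! / (n!(m-n)!).
m = 27, n = 6
Numerator: 27 * 26 * 25 * 24 * 23 * 22
Denominator: 6! = 720
C(27, 6) = 296010


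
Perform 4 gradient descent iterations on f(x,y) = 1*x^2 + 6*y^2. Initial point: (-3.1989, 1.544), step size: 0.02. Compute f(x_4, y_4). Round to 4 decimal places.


Gradient descent on f(x,y) = 1*x^2 + 6*y^2.
Starting point: (-3.1989, 1.544), alpha = 0.02
Step 1: grad_x = 2*1*-3.1989 = -6.3978, grad_y = 2*6*1.544 = 18.528
  x_1 = -3.1989 - 0.02*-6.3978 = -3.0709
  y_1 = 1.544 - 0.02*18.528 = 1.1734
Step 2: grad_x = 2*1*-3.0709 = -6.1419, grad_y = 2*6*1.1734 = 14.0813
  x_2 = -3.0709 - 0.02*-6.1419 = -2.9481
  y_2 = 1.1734 - 0.02*14.0813 = 0.8918
Step 3: grad_x = 2*1*-2.9481 = -5.8962, grad_y = 2*6*0.8918 = 10.7018
  x_3 = -2.9481 - 0.02*-5.8962 = -2.8302
  y_3 = 0.8918 - 0.02*10.7018 = 0.6778
Step 4: grad_x = 2*1*-2.8302 = -5.6604, grad_y = 2*6*0.6778 = 8.1333
  x_4 = -2.8302 - 0.02*-5.6604 = -2.717
  y_4 = 0.6778 - 0.02*8.1333 = 0.5151
f(-2.717, 0.5151) = 1*(-2.717)^2 + 6*0.5151^2 = 8.974


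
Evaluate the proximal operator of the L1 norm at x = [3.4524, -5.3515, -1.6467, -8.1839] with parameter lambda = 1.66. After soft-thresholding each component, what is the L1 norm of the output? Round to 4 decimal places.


Soft-thresholding with lambda = 1.66:
prox(3.4524) = sign(3.4524)*max(|3.4524| - 1.66, 0) = 1.7924
prox(-5.3515) = sign(-5.3515)*max(|-5.3515| - 1.66, 0) = -3.6915
prox(-1.6467) = sign(-1.6467)*max(|-1.6467| - 1.66, 0) = 0.0
prox(-8.1839) = sign(-8.1839)*max(|-8.1839| - 1.66, 0) = -6.5239
prox(x) = [1.7924, -3.6915, 0.0, -6.5239]
||prox(x)||_1 = 1.7924 + 3.6915 + 0.0 + 6.5239 = 12.0078


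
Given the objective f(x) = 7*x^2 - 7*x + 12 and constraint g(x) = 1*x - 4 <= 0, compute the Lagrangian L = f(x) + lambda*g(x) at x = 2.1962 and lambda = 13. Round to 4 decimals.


Step 1: Evaluate f(x).
f(2.1962) = 7*2.1962^2 - 7*2.1962 + 12 = 30.3897
Step 2: Evaluate g(x).
g(2.1962) = 1*2.1962 - 4 = -1.8038
Step 3: Compute Lagrangian.
L = 30.3897 + 13*-1.8038 = 6.9403


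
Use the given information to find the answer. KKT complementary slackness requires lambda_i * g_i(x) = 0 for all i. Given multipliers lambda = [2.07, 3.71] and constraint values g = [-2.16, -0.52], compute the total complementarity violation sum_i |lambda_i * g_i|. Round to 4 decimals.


KKT complementary slackness check:
lambda_1 * g_1 = 2.07 * -2.16 = -4.4712
lambda_2 * g_2 = 3.71 * -0.52 = -1.9292
Total violation = 4.4712 + 1.9292 = 6.4004


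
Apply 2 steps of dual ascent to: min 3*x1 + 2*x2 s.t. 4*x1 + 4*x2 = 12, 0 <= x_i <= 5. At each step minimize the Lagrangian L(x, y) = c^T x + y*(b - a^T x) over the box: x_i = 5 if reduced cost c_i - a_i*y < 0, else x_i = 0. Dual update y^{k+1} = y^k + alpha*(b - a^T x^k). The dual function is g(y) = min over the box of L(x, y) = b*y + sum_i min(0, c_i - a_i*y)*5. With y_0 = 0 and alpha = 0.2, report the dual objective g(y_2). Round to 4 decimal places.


Dual ascent for LP: min 3*x1 + 2*x2, 4*x1 + 4*x2 = 12, 0 <= x_i <= 5
Step 1: y^k = 0.0, reduced costs: (3.0, 2.0)
  x^k = (0.0, 0.0), subgradient = b - a^T x = 12.0
  y^{k+1} = 0.0 + 0.2*12.0 = 2.4
Step 2: y^k = 2.4, reduced costs: (-6.6, -7.6)
  x^k = (5.0, 5.0), subgradient = b - a^T x = -28.0
  y^{k+1} = 2.4 + 0.2*-28.0 = -3.2
Dual objective at y_2 = -3.2: reduced costs (15.8, 14.8), box minimizer x = (0.0, 0.0)
g(y_2) = b*y + (c1 - a1*y)*x1 + (c2 - a2*y)*x2 = 12*(-3.2) + 15.8*0.0 + 14.8*0.0 = -38.4 + 0.0 + 0.0 = -38.4


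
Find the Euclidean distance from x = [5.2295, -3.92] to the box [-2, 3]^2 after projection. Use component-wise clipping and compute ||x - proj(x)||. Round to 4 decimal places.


Project each component onto [-2, 3].
clip(5.2295) = 3.0, clip(-3.92) = -2.0
Projection = [3.0, -2.0]
Squared diffs: [4.9707, 3.6864]
Distance = sqrt(8.6571) = 2.9423


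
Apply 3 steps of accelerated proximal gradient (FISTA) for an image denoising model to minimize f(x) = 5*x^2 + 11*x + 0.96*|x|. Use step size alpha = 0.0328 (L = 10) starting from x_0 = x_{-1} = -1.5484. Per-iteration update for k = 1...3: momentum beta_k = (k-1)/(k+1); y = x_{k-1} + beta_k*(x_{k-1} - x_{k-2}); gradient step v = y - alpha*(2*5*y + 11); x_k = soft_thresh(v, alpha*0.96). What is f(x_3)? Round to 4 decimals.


FISTA on f(x) = 5*x^2 + 11*x + 0.96*|x|
L = 10, alpha = 0.0328
Iteration 1: beta = 0.0, y = -1.5484 + 0.0*(-1.5484 + 1.5484) = -1.5484
  grad(y) = -4.484, v = y - alpha*grad = -1.4013
  prox(v) = soft_thresh(-1.4013, 0.0315) = -1.3698
Iteration 2: beta = 0.3333, y = -1.3698 + 0.3333*(-1.3698 + 1.5484) = -1.3103
  grad(y) = -2.1032, v = y - alpha*grad = -1.2413
  prox(v) = soft_thresh(-1.2413, 0.0315) = -1.2098
Iteration 3: beta = 0.5, y = -1.2098 + 0.5*(-1.2098 + 1.3698) = -1.1298
  grad(y) = -0.2985, v = y - alpha*grad = -1.1201
  prox(v) = soft_thresh(-1.1201, 0.0315) = -1.0886
f(x_3) = 5*(-1.0886)^2 + 11*(-1.0886) + 0.96*|-1.0886| = -5.0043
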